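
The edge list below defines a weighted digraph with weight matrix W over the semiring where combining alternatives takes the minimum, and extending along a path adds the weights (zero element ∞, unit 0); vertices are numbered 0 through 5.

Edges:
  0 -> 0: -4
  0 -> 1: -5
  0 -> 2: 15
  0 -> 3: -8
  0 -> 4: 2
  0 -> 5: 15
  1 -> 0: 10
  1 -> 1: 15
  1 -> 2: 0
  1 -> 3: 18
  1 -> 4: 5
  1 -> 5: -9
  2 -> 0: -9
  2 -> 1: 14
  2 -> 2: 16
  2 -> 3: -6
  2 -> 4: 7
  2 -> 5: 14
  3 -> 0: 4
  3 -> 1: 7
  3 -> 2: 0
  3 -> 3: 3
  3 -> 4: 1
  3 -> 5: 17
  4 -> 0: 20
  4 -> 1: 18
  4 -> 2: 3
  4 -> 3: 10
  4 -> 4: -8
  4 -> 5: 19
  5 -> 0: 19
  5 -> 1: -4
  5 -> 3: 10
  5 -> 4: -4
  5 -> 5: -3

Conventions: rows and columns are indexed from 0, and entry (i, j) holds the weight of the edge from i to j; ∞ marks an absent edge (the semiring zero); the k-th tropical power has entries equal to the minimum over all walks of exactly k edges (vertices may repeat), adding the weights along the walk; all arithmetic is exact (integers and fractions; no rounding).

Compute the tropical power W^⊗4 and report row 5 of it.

W^⊗2:
  [-8, -9, -8, -12, -7, -14]
  [-9, -13, 8, -6, -13, -12]
  [-13, -14, -6, -17, -7, 5]
  [-9, -1, 3, -6, -7, -2]
  [-6, 10, -5, -3, -16, 9]
  [6, -7, -4, 6, -12, -13]
W^⊗3:
  [-17, -18, -12, -16, -18, -18]
  [-13, -16, -13, -17, -21, -22]
  [-17, -18, -17, -21, -16, -23]
  [-13, -14, -6, -17, -15, -10]
  [-14, -11, -13, -14, -24, 1]
  [-13, -17, -9, -10, -20, -16]
W^⊗4:
  [-21, -22, -18, -25, -26, -27]
  [-22, -26, -18, -21, -29, -25]
  [-26, -27, -21, -25, -27, -27]
  [-17, -18, -17, -21, -23, -23]
  [-22, -19, -21, -22, -32, -20]
  [-18, -20, -17, -21, -28, -26]
Answer: row 5 of W^⊗4 = [-18, -20, -17, -21, -28, -26]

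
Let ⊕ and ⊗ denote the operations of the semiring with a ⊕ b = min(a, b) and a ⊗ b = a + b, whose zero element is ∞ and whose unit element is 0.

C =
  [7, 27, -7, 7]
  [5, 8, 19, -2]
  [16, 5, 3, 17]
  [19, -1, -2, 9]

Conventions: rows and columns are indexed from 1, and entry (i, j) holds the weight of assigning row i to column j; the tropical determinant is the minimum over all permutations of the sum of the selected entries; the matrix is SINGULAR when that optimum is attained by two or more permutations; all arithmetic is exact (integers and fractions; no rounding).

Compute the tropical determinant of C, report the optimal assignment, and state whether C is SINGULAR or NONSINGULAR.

σ = (1, 2, 3, 4): 7 + 8 + 3 + 9 = 27
σ = (1, 2, 4, 3): 7 + 8 + 17 + (-2) = 30
σ = (1, 3, 2, 4): 7 + 19 + 5 + 9 = 40
σ = (1, 3, 4, 2): 7 + 19 + 17 + (-1) = 42
σ = (1, 4, 2, 3): 7 + (-2) + 5 + (-2) = 8
σ = (1, 4, 3, 2): 7 + (-2) + 3 + (-1) = 7
σ = (2, 1, 3, 4): 27 + 5 + 3 + 9 = 44
σ = (2, 1, 4, 3): 27 + 5 + 17 + (-2) = 47
σ = (2, 3, 1, 4): 27 + 19 + 16 + 9 = 71
σ = (2, 3, 4, 1): 27 + 19 + 17 + 19 = 82
σ = (2, 4, 1, 3): 27 + (-2) + 16 + (-2) = 39
σ = (2, 4, 3, 1): 27 + (-2) + 3 + 19 = 47
σ = (3, 1, 2, 4): (-7) + 5 + 5 + 9 = 12
σ = (3, 1, 4, 2): (-7) + 5 + 17 + (-1) = 14
σ = (3, 2, 1, 4): (-7) + 8 + 16 + 9 = 26
σ = (3, 2, 4, 1): (-7) + 8 + 17 + 19 = 37
σ = (3, 4, 1, 2): (-7) + (-2) + 16 + (-1) = 6
σ = (3, 4, 2, 1): (-7) + (-2) + 5 + 19 = 15
σ = (4, 1, 2, 3): 7 + 5 + 5 + (-2) = 15
σ = (4, 1, 3, 2): 7 + 5 + 3 + (-1) = 14
σ = (4, 2, 1, 3): 7 + 8 + 16 + (-2) = 29
σ = (4, 2, 3, 1): 7 + 8 + 3 + 19 = 37
σ = (4, 3, 1, 2): 7 + 19 + 16 + (-1) = 41
σ = (4, 3, 2, 1): 7 + 19 + 5 + 19 = 50
Optimal value attained by: σ = (3, 4, 1, 2).
Answer: det⊕(C) = 6; verdict: NONSINGULAR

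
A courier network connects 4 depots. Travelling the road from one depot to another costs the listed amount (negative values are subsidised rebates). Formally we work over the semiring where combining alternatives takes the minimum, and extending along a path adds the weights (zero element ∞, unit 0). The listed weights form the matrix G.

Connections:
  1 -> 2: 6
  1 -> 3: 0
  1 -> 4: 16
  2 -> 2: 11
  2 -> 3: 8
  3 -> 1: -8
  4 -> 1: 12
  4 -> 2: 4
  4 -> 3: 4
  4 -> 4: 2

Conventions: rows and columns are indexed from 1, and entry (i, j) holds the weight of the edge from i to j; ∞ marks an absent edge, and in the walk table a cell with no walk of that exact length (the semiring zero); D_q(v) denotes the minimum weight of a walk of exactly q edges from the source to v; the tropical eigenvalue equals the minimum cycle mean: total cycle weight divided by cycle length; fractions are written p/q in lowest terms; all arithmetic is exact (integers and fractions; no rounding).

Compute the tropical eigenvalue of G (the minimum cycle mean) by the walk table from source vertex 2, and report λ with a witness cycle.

q=0: [∞, 0, ∞, ∞]
q=1: [∞, 11, 8, ∞]
q=2: [0, 22, 19, ∞]
q=3: [11, 6, 0, 16]
q=4: [-8, 17, 11, 18]
Optimal cycle mean attained by: cycle 1->3->1, total 0 + (-8), length 2.
Answer: λ = -4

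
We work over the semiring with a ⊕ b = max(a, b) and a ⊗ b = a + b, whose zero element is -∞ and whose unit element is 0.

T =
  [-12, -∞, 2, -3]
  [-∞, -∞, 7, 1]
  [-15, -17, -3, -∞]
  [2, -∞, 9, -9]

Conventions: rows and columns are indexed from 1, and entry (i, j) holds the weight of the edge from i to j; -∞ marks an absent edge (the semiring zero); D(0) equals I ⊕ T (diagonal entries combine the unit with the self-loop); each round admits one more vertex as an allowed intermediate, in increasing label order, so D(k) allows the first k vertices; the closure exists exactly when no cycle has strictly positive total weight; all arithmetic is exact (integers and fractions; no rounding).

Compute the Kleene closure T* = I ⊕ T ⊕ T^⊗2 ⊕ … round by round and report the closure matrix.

D(0):
  [0, -∞, 2, -3]
  [-∞, 0, 7, 1]
  [-15, -17, 0, -∞]
  [2, -∞, 9, 0]
D(1):
  [0, -∞, 2, -3]
  [-∞, 0, 7, 1]
  [-15, -17, 0, -18]
  [2, -∞, 9, 0]
D(2):
  [0, -∞, 2, -3]
  [-∞, 0, 7, 1]
  [-15, -17, 0, -16]
  [2, -∞, 9, 0]
D(3):
  [0, -15, 2, -3]
  [-8, 0, 7, 1]
  [-15, -17, 0, -16]
  [2, -8, 9, 0]
D(4):
  [0, -11, 6, -3]
  [3, 0, 10, 1]
  [-14, -17, 0, -16]
  [2, -8, 9, 0]
Answer: T* = [[0, -11, 6, -3], [3, 0, 10, 1], [-14, -17, 0, -16], [2, -8, 9, 0]]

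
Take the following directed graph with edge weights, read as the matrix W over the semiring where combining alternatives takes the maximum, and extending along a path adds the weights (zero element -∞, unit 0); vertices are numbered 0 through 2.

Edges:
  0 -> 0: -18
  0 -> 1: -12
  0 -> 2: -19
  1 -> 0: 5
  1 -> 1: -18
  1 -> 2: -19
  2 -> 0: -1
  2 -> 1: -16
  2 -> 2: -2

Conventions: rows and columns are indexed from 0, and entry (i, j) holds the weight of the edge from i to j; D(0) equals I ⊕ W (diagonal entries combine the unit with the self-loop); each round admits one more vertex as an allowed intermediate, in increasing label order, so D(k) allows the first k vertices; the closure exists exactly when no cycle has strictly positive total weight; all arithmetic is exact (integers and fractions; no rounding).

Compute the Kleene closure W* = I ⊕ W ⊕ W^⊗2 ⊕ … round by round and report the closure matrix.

D(0):
  [0, -12, -19]
  [5, 0, -19]
  [-1, -16, 0]
D(1):
  [0, -12, -19]
  [5, 0, -14]
  [-1, -13, 0]
D(2):
  [0, -12, -19]
  [5, 0, -14]
  [-1, -13, 0]
D(3):
  [0, -12, -19]
  [5, 0, -14]
  [-1, -13, 0]
Answer: W* = [[0, -12, -19], [5, 0, -14], [-1, -13, 0]]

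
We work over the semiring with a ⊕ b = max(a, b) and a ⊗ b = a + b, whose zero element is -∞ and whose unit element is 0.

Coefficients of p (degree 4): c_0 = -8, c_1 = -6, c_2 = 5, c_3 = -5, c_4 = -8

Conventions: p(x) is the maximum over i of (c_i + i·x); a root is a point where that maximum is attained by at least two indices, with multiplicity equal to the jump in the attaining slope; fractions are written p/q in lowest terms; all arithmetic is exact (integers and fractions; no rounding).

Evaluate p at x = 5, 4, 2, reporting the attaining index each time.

p(5) = max(-8+0·5=-8, -6+1·5=-1, 5+2·5=15, -5+3·5=10, -8+4·5=12) = 15 (attained by i=2)
p(4) = max(-8+0·4=-8, -6+1·4=-2, 5+2·4=13, -5+3·4=7, -8+4·4=8) = 13 (attained by i=2)
p(2) = max(-8+0·2=-8, -6+1·2=-4, 5+2·2=9, -5+3·2=1, -8+4·2=0) = 9 (attained by i=2)
Answer: p(5) = 15; p(4) = 13; p(2) = 9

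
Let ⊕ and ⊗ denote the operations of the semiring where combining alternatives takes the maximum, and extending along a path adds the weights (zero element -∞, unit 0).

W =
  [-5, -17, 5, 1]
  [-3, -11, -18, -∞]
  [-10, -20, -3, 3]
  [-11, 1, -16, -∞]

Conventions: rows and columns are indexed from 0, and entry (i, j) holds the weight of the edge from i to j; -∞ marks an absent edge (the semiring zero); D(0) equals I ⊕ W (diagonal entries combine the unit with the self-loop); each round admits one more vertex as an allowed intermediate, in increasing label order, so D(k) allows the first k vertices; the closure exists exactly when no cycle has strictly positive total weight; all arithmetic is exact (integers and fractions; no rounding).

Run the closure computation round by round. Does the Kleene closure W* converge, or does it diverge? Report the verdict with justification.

D(0):
  [0, -17, 5, 1]
  [-3, 0, -18, -∞]
  [-10, -20, 0, 3]
  [-11, 1, -16, 0]
D(1):
  [0, -17, 5, 1]
  [-3, 0, 2, -2]
  [-10, -20, 0, 3]
  [-11, 1, -6, 0]
D(2):
  [0, -17, 5, 1]
  [-3, 0, 2, -2]
  [-10, -20, 0, 3]
  [-2, 1, 3, 0]
Detection: at round 3, diagonal entry (3, 3) turns strictly positive.
Key observation: the cycle 3->1->0->2->3 has total weight 1 + (-3) + 5 + 3, which is strictly positive.
Answer: DIVERGES — positive cycle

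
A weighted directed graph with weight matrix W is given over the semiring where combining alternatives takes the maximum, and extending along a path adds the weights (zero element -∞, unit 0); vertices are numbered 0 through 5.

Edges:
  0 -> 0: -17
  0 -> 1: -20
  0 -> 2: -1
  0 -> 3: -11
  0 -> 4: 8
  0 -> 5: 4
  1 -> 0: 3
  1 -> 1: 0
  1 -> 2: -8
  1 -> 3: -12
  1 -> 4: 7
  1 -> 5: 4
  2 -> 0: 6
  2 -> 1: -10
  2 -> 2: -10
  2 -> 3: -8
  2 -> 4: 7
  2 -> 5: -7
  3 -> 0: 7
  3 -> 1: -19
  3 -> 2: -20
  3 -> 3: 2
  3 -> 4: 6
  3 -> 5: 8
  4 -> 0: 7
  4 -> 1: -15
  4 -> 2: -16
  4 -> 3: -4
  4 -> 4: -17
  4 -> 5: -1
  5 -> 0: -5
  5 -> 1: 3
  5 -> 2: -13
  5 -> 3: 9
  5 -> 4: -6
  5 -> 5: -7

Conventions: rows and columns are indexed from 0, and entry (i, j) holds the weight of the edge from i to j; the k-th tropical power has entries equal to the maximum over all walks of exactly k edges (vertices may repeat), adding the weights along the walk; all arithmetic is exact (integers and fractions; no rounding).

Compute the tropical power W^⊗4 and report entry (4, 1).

W^⊗2:
  [15, 7, -8, 13, 6, 7]
  [14, 7, 2, 13, 11, 7]
  [14, -4, 5, 3, 14, 10]
  [13, 11, 6, 17, 15, 11]
  [3, 2, 6, 8, 15, 11]
  [16, 3, -5, 11, 15, 17]
W^⊗3:
  [20, 10, 14, 16, 23, 21]
  [20, 10, 13, 16, 22, 21]
  [21, 13, 13, 19, 22, 18]
  [24, 14, 12, 20, 23, 25]
  [22, 14, 2, 20, 14, 16]
  [22, 20, 15, 26, 24, 20]
W^⊗4:
  [30, 24, 19, 30, 28, 24]
  [29, 24, 19, 30, 28, 24]
  [29, 21, 20, 27, 29, 27]
  [30, 28, 23, 34, 32, 28]
  [27, 19, 21, 25, 30, 28]
  [33, 23, 21, 29, 32, 34]
Key observation: the optimum is the walk 4->5->3->5->1, with weight (-1) + 9 + 8 + 3 = 19.
Optimal value attained by: walk 4->5->3->5->1.
Answer: (W^⊗4)[4][1] = 19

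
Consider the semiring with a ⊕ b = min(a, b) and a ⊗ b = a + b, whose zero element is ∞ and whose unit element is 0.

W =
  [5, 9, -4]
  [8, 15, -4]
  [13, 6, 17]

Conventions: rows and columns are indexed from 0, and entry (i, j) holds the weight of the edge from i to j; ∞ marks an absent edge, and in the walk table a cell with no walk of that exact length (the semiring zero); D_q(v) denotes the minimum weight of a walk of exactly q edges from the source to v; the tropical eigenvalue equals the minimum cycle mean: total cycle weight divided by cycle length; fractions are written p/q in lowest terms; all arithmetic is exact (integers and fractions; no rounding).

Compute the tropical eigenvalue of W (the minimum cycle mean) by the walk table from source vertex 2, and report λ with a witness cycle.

q=0: [∞, ∞, 0]
q=1: [13, 6, 17]
q=2: [14, 21, 2]
q=3: [15, 8, 10]
Optimal cycle mean attained by: cycle 1->2->1, total (-4) + 6, length 2.
Answer: λ = 1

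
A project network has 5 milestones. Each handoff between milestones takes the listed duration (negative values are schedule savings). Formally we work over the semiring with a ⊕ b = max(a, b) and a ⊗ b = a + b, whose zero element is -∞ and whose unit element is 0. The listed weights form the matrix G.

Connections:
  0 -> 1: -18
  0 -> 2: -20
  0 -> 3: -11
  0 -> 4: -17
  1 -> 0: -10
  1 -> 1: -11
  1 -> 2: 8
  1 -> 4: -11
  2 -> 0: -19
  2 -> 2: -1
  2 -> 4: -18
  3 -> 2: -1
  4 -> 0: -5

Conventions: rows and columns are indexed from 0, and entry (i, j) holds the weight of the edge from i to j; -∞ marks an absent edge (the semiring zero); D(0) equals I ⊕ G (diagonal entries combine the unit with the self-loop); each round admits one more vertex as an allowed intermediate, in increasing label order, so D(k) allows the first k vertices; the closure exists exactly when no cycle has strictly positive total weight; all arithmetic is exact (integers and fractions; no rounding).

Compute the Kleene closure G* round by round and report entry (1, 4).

D(0):
  [0, -18, -20, -11, -17]
  [-10, 0, 8, -∞, -11]
  [-19, -∞, 0, -∞, -18]
  [-∞, -∞, -1, 0, -∞]
  [-5, -∞, -∞, -∞, 0]
D(1):
  [0, -18, -20, -11, -17]
  [-10, 0, 8, -21, -11]
  [-19, -37, 0, -30, -18]
  [-∞, -∞, -1, 0, -∞]
  [-5, -23, -25, -16, 0]
D(2):
  [0, -18, -10, -11, -17]
  [-10, 0, 8, -21, -11]
  [-19, -37, 0, -30, -18]
  [-∞, -∞, -1, 0, -∞]
  [-5, -23, -15, -16, 0]
D(3):
  [0, -18, -10, -11, -17]
  [-10, 0, 8, -21, -10]
  [-19, -37, 0, -30, -18]
  [-20, -38, -1, 0, -19]
  [-5, -23, -15, -16, 0]
D(4):
  [0, -18, -10, -11, -17]
  [-10, 0, 8, -21, -10]
  [-19, -37, 0, -30, -18]
  [-20, -38, -1, 0, -19]
  [-5, -23, -15, -16, 0]
D(5):
  [0, -18, -10, -11, -17]
  [-10, 0, 8, -21, -10]
  [-19, -37, 0, -30, -18]
  [-20, -38, -1, 0, -19]
  [-5, -23, -15, -16, 0]
Answer: G*[1][4] = -10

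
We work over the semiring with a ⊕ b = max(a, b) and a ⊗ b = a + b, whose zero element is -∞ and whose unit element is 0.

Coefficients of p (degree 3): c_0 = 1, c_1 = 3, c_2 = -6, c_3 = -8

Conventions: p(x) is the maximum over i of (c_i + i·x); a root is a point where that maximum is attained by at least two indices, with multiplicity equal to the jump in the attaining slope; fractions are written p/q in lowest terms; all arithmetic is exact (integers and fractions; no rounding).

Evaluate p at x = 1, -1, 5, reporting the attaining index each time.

p(1) = max(1+0·1=1, 3+1·1=4, -6+2·1=-4, -8+3·1=-5) = 4 (attained by i=1)
p(-1) = max(1+0·(-1)=1, 3+1·(-1)=2, -6+2·(-1)=-8, -8+3·(-1)=-11) = 2 (attained by i=1)
p(5) = max(1+0·5=1, 3+1·5=8, -6+2·5=4, -8+3·5=7) = 8 (attained by i=1)
Answer: p(1) = 4; p(-1) = 2; p(5) = 8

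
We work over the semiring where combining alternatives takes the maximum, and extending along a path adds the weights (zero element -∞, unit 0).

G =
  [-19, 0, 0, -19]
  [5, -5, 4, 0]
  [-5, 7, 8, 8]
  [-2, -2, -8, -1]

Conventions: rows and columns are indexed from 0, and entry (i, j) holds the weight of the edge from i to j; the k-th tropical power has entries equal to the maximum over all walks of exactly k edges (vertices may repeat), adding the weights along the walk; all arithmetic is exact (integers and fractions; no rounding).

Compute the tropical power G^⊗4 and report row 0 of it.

G^⊗2:
  [5, 7, 8, 8]
  [0, 11, 12, 12]
  [12, 15, 16, 16]
  [3, -1, 2, 0]
G^⊗3:
  [12, 15, 16, 16]
  [16, 19, 20, 20]
  [20, 23, 24, 24]
  [4, 9, 10, 10]
G^⊗4:
  [20, 23, 24, 24]
  [24, 27, 28, 28]
  [28, 31, 32, 32]
  [14, 17, 18, 18]
Answer: row 0 of G^⊗4 = [20, 23, 24, 24]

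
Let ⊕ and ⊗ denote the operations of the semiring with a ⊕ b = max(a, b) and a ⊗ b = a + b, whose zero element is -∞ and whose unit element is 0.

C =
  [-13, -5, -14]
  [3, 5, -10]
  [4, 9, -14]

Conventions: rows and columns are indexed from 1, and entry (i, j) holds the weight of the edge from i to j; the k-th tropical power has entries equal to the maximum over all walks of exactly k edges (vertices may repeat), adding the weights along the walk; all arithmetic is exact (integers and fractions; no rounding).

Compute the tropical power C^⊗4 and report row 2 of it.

C^⊗2:
  [-2, 0, -15]
  [8, 10, -5]
  [12, 14, -1]
C^⊗3:
  [3, 5, -10]
  [13, 15, 0]
  [17, 19, 4]
C^⊗4:
  [8, 10, -5]
  [18, 20, 5]
  [22, 24, 9]
Answer: row 2 of C^⊗4 = [18, 20, 5]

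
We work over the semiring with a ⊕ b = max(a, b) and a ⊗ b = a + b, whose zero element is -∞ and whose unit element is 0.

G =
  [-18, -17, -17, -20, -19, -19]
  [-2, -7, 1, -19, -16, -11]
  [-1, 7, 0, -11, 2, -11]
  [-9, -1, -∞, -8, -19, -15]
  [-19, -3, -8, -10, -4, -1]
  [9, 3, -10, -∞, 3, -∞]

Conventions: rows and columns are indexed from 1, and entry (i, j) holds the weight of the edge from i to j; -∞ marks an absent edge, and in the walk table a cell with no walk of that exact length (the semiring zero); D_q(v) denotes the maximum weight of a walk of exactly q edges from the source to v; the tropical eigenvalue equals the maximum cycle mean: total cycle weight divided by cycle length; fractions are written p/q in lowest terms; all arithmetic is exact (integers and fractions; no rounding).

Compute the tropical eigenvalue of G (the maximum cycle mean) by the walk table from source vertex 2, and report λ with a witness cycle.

q=0: [-∞, 0, -∞, -∞, -∞, -∞]
q=1: [-2, -7, 1, -19, -16, -11]
q=2: [0, 8, 1, -10, 3, -10]
q=3: [6, 8, 9, -7, 3, 2]
q=4: [11, 16, 9, -2, 11, 2]
q=5: [14, 16, 17, 1, 11, 10]
q=6: [19, 24, 17, 6, 19, 10]
Optimal cycle mean attained by: cycle 2->3->2, total 1 + 7, length 2.
Answer: λ = 4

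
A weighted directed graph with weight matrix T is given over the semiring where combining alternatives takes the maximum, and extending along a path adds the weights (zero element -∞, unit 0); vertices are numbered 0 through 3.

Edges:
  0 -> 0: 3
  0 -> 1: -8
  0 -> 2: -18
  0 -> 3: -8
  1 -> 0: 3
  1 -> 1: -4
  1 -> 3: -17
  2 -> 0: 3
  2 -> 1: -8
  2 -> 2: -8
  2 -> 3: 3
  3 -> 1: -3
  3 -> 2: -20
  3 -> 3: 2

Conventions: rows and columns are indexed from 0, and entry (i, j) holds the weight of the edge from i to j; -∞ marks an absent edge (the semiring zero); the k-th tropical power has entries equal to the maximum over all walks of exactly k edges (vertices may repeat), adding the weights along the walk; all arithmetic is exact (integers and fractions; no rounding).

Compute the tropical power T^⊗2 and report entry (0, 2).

T^⊗2:
  [6, -5, -15, -5]
  [6, -5, -15, -5]
  [6, 0, -15, 5]
  [0, -1, -18, 4]
Key observation: the optimum is the walk 0->0->2, with weight 3 + (-18) = -15.
Optimal value attained by: walk 0->0->2.
Answer: (T^⊗2)[0][2] = -15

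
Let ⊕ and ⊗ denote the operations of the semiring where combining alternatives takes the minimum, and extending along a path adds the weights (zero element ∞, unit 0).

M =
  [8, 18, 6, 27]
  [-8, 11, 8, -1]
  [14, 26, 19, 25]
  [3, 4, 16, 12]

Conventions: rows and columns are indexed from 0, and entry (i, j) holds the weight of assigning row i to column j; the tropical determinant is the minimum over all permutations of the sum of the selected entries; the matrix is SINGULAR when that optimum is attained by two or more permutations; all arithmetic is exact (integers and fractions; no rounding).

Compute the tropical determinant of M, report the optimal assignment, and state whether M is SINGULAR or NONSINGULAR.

σ = (0, 1, 2, 3): 8 + 11 + 19 + 12 = 50
σ = (0, 1, 3, 2): 8 + 11 + 25 + 16 = 60
σ = (0, 2, 1, 3): 8 + 8 + 26 + 12 = 54
σ = (0, 2, 3, 1): 8 + 8 + 25 + 4 = 45
σ = (0, 3, 1, 2): 8 + (-1) + 26 + 16 = 49
σ = (0, 3, 2, 1): 8 + (-1) + 19 + 4 = 30
σ = (1, 0, 2, 3): 18 + (-8) + 19 + 12 = 41
σ = (1, 0, 3, 2): 18 + (-8) + 25 + 16 = 51
σ = (1, 2, 0, 3): 18 + 8 + 14 + 12 = 52
σ = (1, 2, 3, 0): 18 + 8 + 25 + 3 = 54
σ = (1, 3, 0, 2): 18 + (-1) + 14 + 16 = 47
σ = (1, 3, 2, 0): 18 + (-1) + 19 + 3 = 39
σ = (2, 0, 1, 3): 6 + (-8) + 26 + 12 = 36
σ = (2, 0, 3, 1): 6 + (-8) + 25 + 4 = 27
σ = (2, 1, 0, 3): 6 + 11 + 14 + 12 = 43
σ = (2, 1, 3, 0): 6 + 11 + 25 + 3 = 45
σ = (2, 3, 0, 1): 6 + (-1) + 14 + 4 = 23
σ = (2, 3, 1, 0): 6 + (-1) + 26 + 3 = 34
σ = (3, 0, 1, 2): 27 + (-8) + 26 + 16 = 61
σ = (3, 0, 2, 1): 27 + (-8) + 19 + 4 = 42
σ = (3, 1, 0, 2): 27 + 11 + 14 + 16 = 68
σ = (3, 1, 2, 0): 27 + 11 + 19 + 3 = 60
σ = (3, 2, 0, 1): 27 + 8 + 14 + 4 = 53
σ = (3, 2, 1, 0): 27 + 8 + 26 + 3 = 64
Optimal value attained by: σ = (2, 3, 0, 1).
Answer: det⊕(M) = 23; verdict: NONSINGULAR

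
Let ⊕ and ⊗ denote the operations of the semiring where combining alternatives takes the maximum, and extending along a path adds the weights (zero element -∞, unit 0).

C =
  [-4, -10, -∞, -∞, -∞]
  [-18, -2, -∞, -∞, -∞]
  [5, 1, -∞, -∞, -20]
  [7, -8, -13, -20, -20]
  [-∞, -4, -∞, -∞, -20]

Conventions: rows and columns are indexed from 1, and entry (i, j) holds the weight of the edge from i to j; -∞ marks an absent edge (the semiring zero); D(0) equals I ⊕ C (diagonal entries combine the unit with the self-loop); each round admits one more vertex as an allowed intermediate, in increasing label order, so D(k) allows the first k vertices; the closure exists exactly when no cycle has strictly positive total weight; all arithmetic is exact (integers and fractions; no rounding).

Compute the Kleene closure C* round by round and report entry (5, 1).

D(0):
  [0, -10, -∞, -∞, -∞]
  [-18, 0, -∞, -∞, -∞]
  [5, 1, 0, -∞, -20]
  [7, -8, -13, 0, -20]
  [-∞, -4, -∞, -∞, 0]
D(1):
  [0, -10, -∞, -∞, -∞]
  [-18, 0, -∞, -∞, -∞]
  [5, 1, 0, -∞, -20]
  [7, -3, -13, 0, -20]
  [-∞, -4, -∞, -∞, 0]
D(2):
  [0, -10, -∞, -∞, -∞]
  [-18, 0, -∞, -∞, -∞]
  [5, 1, 0, -∞, -20]
  [7, -3, -13, 0, -20]
  [-22, -4, -∞, -∞, 0]
D(3):
  [0, -10, -∞, -∞, -∞]
  [-18, 0, -∞, -∞, -∞]
  [5, 1, 0, -∞, -20]
  [7, -3, -13, 0, -20]
  [-22, -4, -∞, -∞, 0]
D(4):
  [0, -10, -∞, -∞, -∞]
  [-18, 0, -∞, -∞, -∞]
  [5, 1, 0, -∞, -20]
  [7, -3, -13, 0, -20]
  [-22, -4, -∞, -∞, 0]
D(5):
  [0, -10, -∞, -∞, -∞]
  [-18, 0, -∞, -∞, -∞]
  [5, 1, 0, -∞, -20]
  [7, -3, -13, 0, -20]
  [-22, -4, -∞, -∞, 0]
Answer: C*[5][1] = -22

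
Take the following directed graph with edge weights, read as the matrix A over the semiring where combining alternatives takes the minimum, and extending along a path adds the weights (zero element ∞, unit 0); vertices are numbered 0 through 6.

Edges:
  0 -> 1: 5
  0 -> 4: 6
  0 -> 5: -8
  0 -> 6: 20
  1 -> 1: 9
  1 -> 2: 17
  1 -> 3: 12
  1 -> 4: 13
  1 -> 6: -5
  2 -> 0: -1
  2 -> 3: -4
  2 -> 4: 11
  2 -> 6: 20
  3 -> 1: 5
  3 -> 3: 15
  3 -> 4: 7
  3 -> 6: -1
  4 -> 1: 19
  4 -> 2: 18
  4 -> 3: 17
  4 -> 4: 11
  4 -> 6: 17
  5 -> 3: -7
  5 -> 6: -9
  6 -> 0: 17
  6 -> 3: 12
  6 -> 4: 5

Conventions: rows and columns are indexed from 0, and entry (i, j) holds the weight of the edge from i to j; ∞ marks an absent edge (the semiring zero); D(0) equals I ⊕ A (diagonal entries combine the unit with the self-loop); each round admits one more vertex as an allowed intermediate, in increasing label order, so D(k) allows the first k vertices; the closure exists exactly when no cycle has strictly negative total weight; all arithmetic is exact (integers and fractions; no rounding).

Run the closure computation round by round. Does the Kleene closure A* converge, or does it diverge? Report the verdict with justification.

D(0):
  [0, 5, ∞, ∞, 6, -8, 20]
  [∞, 0, 17, 12, 13, ∞, -5]
  [-1, ∞, 0, -4, 11, ∞, 20]
  [∞, 5, ∞, 0, 7, ∞, -1]
  [∞, 19, 18, 17, 0, ∞, 17]
  [∞, ∞, ∞, -7, ∞, 0, -9]
  [17, ∞, ∞, 12, 5, ∞, 0]
D(1):
  [0, 5, ∞, ∞, 6, -8, 20]
  [∞, 0, 17, 12, 13, ∞, -5]
  [-1, 4, 0, -4, 5, -9, 19]
  [∞, 5, ∞, 0, 7, ∞, -1]
  [∞, 19, 18, 17, 0, ∞, 17]
  [∞, ∞, ∞, -7, ∞, 0, -9]
  [17, 22, ∞, 12, 5, 9, 0]
D(2):
  [0, 5, 22, 17, 6, -8, 0]
  [∞, 0, 17, 12, 13, ∞, -5]
  [-1, 4, 0, -4, 5, -9, -1]
  [∞, 5, 22, 0, 7, ∞, -1]
  [∞, 19, 18, 17, 0, ∞, 14]
  [∞, ∞, ∞, -7, ∞, 0, -9]
  [17, 22, 39, 12, 5, 9, 0]
D(3):
  [0, 5, 22, 17, 6, -8, 0]
  [16, 0, 17, 12, 13, 8, -5]
  [-1, 4, 0, -4, 5, -9, -1]
  [21, 5, 22, 0, 7, 13, -1]
  [17, 19, 18, 14, 0, 9, 14]
  [∞, ∞, ∞, -7, ∞, 0, -9]
  [17, 22, 39, 12, 5, 9, 0]
D(4):
  [0, 5, 22, 17, 6, -8, 0]
  [16, 0, 17, 12, 13, 8, -5]
  [-1, 1, 0, -4, 3, -9, -5]
  [21, 5, 22, 0, 7, 13, -1]
  [17, 19, 18, 14, 0, 9, 13]
  [14, -2, 15, -7, 0, 0, -9]
  [17, 17, 34, 12, 5, 9, 0]
D(5):
  [0, 5, 22, 17, 6, -8, 0]
  [16, 0, 17, 12, 13, 8, -5]
  [-1, 1, 0, -4, 3, -9, -5]
  [21, 5, 22, 0, 7, 13, -1]
  [17, 19, 18, 14, 0, 9, 13]
  [14, -2, 15, -7, 0, 0, -9]
  [17, 17, 23, 12, 5, 9, 0]
D(6):
  [0, -10, 7, -15, -8, -8, -17]
  [16, 0, 17, 1, 8, 8, -5]
  [-1, -11, 0, -16, -9, -9, -18]
  [21, 5, 22, 0, 7, 13, -1]
  [17, 7, 18, 2, 0, 9, 0]
  [14, -2, 15, -7, 0, 0, -9]
  [17, 7, 23, 2, 5, 9, 0]
D(7):
  [0, -10, 6, -15, -12, -8, -17]
  [12, 0, 17, -3, 0, 4, -5]
  [-1, -11, 0, -16, -13, -9, -18]
  [16, 5, 22, 0, 4, 8, -1]
  [17, 7, 18, 2, 0, 9, 0]
  [8, -2, 14, -7, -4, 0, -9]
  [17, 7, 23, 2, 5, 9, 0]
Key observation: every diagonal entry stays at the unit through all rounds, so no improving cycle exists.
Answer: CONVERGES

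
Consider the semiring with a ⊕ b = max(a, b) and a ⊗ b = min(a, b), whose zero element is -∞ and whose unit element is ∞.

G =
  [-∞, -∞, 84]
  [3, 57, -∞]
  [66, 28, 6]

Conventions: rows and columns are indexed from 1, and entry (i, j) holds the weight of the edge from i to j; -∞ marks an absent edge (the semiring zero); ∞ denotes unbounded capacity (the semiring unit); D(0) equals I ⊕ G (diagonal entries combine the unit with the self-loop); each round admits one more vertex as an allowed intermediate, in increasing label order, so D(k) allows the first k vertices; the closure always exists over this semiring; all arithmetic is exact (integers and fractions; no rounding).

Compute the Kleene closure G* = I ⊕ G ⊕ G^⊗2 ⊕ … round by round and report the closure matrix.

D(0):
  [∞, -∞, 84]
  [3, ∞, -∞]
  [66, 28, ∞]
D(1):
  [∞, -∞, 84]
  [3, ∞, 3]
  [66, 28, ∞]
D(2):
  [∞, -∞, 84]
  [3, ∞, 3]
  [66, 28, ∞]
D(3):
  [∞, 28, 84]
  [3, ∞, 3]
  [66, 28, ∞]
Answer: G* = [[∞, 28, 84], [3, ∞, 3], [66, 28, ∞]]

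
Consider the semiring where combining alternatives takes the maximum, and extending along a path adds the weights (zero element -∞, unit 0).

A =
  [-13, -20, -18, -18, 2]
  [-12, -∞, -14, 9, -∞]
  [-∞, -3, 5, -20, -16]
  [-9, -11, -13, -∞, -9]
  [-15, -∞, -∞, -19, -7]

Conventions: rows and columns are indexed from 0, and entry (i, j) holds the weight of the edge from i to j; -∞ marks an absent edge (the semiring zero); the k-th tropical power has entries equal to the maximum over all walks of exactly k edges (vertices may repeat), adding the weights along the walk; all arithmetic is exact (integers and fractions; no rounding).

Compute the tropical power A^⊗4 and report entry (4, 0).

A^⊗2:
  [-13, -21, -13, -11, -5]
  [0, -2, -4, -30, 0]
  [-15, 2, 10, 6, -11]
  [-22, -16, -8, -2, -7]
  [-22, -30, -32, -26, -13]
A^⊗3:
  [-20, -16, -8, -12, -11]
  [-13, -7, 1, 7, 2]
  [-3, 7, 15, 11, -3]
  [-11, -11, -3, -7, -11]
  [-28, -35, -27, -21, -20]
A^⊗4:
  [-21, -11, -3, -7, -18]
  [-2, -2, 6, 2, -2]
  [2, 12, 20, 16, 2]
  [-16, -6, 2, -2, -9]
  [-30, -30, -22, -26, -26]
Key observation: the optimum is the walk 4->3->1->3->0, with weight (-19) + (-11) + 9 + (-9) = -30.
Optimal value attained by: walk 4->3->1->3->0.
Answer: (A^⊗4)[4][0] = -30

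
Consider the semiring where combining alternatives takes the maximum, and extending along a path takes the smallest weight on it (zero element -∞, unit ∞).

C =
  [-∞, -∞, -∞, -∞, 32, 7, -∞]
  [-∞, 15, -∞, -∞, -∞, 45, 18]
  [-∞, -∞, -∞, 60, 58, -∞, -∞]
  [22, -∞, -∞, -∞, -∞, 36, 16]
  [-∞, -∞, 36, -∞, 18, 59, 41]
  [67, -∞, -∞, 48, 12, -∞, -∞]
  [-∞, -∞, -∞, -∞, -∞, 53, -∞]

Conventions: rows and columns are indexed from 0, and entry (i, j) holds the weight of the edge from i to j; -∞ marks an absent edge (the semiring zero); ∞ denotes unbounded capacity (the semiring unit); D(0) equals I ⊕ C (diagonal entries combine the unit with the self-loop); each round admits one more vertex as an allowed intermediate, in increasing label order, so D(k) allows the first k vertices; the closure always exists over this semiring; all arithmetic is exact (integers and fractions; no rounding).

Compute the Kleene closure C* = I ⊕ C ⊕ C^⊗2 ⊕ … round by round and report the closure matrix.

D(0):
  [∞, -∞, -∞, -∞, 32, 7, -∞]
  [-∞, ∞, -∞, -∞, -∞, 45, 18]
  [-∞, -∞, ∞, 60, 58, -∞, -∞]
  [22, -∞, -∞, ∞, -∞, 36, 16]
  [-∞, -∞, 36, -∞, ∞, 59, 41]
  [67, -∞, -∞, 48, 12, ∞, -∞]
  [-∞, -∞, -∞, -∞, -∞, 53, ∞]
D(1):
  [∞, -∞, -∞, -∞, 32, 7, -∞]
  [-∞, ∞, -∞, -∞, -∞, 45, 18]
  [-∞, -∞, ∞, 60, 58, -∞, -∞]
  [22, -∞, -∞, ∞, 22, 36, 16]
  [-∞, -∞, 36, -∞, ∞, 59, 41]
  [67, -∞, -∞, 48, 32, ∞, -∞]
  [-∞, -∞, -∞, -∞, -∞, 53, ∞]
D(2):
  [∞, -∞, -∞, -∞, 32, 7, -∞]
  [-∞, ∞, -∞, -∞, -∞, 45, 18]
  [-∞, -∞, ∞, 60, 58, -∞, -∞]
  [22, -∞, -∞, ∞, 22, 36, 16]
  [-∞, -∞, 36, -∞, ∞, 59, 41]
  [67, -∞, -∞, 48, 32, ∞, -∞]
  [-∞, -∞, -∞, -∞, -∞, 53, ∞]
D(3):
  [∞, -∞, -∞, -∞, 32, 7, -∞]
  [-∞, ∞, -∞, -∞, -∞, 45, 18]
  [-∞, -∞, ∞, 60, 58, -∞, -∞]
  [22, -∞, -∞, ∞, 22, 36, 16]
  [-∞, -∞, 36, 36, ∞, 59, 41]
  [67, -∞, -∞, 48, 32, ∞, -∞]
  [-∞, -∞, -∞, -∞, -∞, 53, ∞]
D(4):
  [∞, -∞, -∞, -∞, 32, 7, -∞]
  [-∞, ∞, -∞, -∞, -∞, 45, 18]
  [22, -∞, ∞, 60, 58, 36, 16]
  [22, -∞, -∞, ∞, 22, 36, 16]
  [22, -∞, 36, 36, ∞, 59, 41]
  [67, -∞, -∞, 48, 32, ∞, 16]
  [-∞, -∞, -∞, -∞, -∞, 53, ∞]
D(5):
  [∞, -∞, 32, 32, 32, 32, 32]
  [-∞, ∞, -∞, -∞, -∞, 45, 18]
  [22, -∞, ∞, 60, 58, 58, 41]
  [22, -∞, 22, ∞, 22, 36, 22]
  [22, -∞, 36, 36, ∞, 59, 41]
  [67, -∞, 32, 48, 32, ∞, 32]
  [-∞, -∞, -∞, -∞, -∞, 53, ∞]
D(6):
  [∞, -∞, 32, 32, 32, 32, 32]
  [45, ∞, 32, 45, 32, 45, 32]
  [58, -∞, ∞, 60, 58, 58, 41]
  [36, -∞, 32, ∞, 32, 36, 32]
  [59, -∞, 36, 48, ∞, 59, 41]
  [67, -∞, 32, 48, 32, ∞, 32]
  [53, -∞, 32, 48, 32, 53, ∞]
D(7):
  [∞, -∞, 32, 32, 32, 32, 32]
  [45, ∞, 32, 45, 32, 45, 32]
  [58, -∞, ∞, 60, 58, 58, 41]
  [36, -∞, 32, ∞, 32, 36, 32]
  [59, -∞, 36, 48, ∞, 59, 41]
  [67, -∞, 32, 48, 32, ∞, 32]
  [53, -∞, 32, 48, 32, 53, ∞]
Answer: C* = [[∞, -∞, 32, 32, 32, 32, 32], [45, ∞, 32, 45, 32, 45, 32], [58, -∞, ∞, 60, 58, 58, 41], [36, -∞, 32, ∞, 32, 36, 32], [59, -∞, 36, 48, ∞, 59, 41], [67, -∞, 32, 48, 32, ∞, 32], [53, -∞, 32, 48, 32, 53, ∞]]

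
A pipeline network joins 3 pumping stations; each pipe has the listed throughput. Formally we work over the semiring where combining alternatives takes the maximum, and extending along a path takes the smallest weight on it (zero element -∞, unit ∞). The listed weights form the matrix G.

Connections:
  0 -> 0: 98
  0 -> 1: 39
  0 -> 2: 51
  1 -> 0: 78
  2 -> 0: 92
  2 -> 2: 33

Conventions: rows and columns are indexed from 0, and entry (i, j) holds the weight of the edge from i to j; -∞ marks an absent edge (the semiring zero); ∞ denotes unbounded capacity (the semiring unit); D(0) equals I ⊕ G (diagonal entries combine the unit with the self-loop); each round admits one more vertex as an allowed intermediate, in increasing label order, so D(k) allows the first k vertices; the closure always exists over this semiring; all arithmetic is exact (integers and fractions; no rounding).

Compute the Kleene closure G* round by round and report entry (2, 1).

D(0):
  [∞, 39, 51]
  [78, ∞, -∞]
  [92, -∞, ∞]
D(1):
  [∞, 39, 51]
  [78, ∞, 51]
  [92, 39, ∞]
D(2):
  [∞, 39, 51]
  [78, ∞, 51]
  [92, 39, ∞]
D(3):
  [∞, 39, 51]
  [78, ∞, 51]
  [92, 39, ∞]
Answer: G*[2][1] = 39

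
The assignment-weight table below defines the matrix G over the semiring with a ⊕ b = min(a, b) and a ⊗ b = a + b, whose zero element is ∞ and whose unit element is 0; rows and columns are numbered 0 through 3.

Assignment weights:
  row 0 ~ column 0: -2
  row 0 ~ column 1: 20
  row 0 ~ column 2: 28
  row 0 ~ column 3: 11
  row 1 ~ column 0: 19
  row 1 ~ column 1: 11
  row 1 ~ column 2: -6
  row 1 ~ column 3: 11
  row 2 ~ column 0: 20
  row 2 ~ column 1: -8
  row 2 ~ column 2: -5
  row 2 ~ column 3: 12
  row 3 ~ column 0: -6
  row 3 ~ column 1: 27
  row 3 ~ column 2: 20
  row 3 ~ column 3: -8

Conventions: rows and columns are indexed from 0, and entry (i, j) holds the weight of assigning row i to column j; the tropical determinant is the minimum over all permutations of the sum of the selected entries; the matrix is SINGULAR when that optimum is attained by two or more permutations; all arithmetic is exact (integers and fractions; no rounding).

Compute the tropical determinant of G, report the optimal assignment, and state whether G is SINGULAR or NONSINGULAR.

σ = (0, 1, 2, 3): (-2) + 11 + (-5) + (-8) = -4
σ = (0, 1, 3, 2): (-2) + 11 + 12 + 20 = 41
σ = (0, 2, 1, 3): (-2) + (-6) + (-8) + (-8) = -24
σ = (0, 2, 3, 1): (-2) + (-6) + 12 + 27 = 31
σ = (0, 3, 1, 2): (-2) + 11 + (-8) + 20 = 21
σ = (0, 3, 2, 1): (-2) + 11 + (-5) + 27 = 31
σ = (1, 0, 2, 3): 20 + 19 + (-5) + (-8) = 26
σ = (1, 0, 3, 2): 20 + 19 + 12 + 20 = 71
σ = (1, 2, 0, 3): 20 + (-6) + 20 + (-8) = 26
σ = (1, 2, 3, 0): 20 + (-6) + 12 + (-6) = 20
σ = (1, 3, 0, 2): 20 + 11 + 20 + 20 = 71
σ = (1, 3, 2, 0): 20 + 11 + (-5) + (-6) = 20
σ = (2, 0, 1, 3): 28 + 19 + (-8) + (-8) = 31
σ = (2, 0, 3, 1): 28 + 19 + 12 + 27 = 86
σ = (2, 1, 0, 3): 28 + 11 + 20 + (-8) = 51
σ = (2, 1, 3, 0): 28 + 11 + 12 + (-6) = 45
σ = (2, 3, 0, 1): 28 + 11 + 20 + 27 = 86
σ = (2, 3, 1, 0): 28 + 11 + (-8) + (-6) = 25
σ = (3, 0, 1, 2): 11 + 19 + (-8) + 20 = 42
σ = (3, 0, 2, 1): 11 + 19 + (-5) + 27 = 52
σ = (3, 1, 0, 2): 11 + 11 + 20 + 20 = 62
σ = (3, 1, 2, 0): 11 + 11 + (-5) + (-6) = 11
σ = (3, 2, 0, 1): 11 + (-6) + 20 + 27 = 52
σ = (3, 2, 1, 0): 11 + (-6) + (-8) + (-6) = -9
Optimal value attained by: σ = (0, 2, 1, 3).
Answer: det⊕(G) = -24; verdict: NONSINGULAR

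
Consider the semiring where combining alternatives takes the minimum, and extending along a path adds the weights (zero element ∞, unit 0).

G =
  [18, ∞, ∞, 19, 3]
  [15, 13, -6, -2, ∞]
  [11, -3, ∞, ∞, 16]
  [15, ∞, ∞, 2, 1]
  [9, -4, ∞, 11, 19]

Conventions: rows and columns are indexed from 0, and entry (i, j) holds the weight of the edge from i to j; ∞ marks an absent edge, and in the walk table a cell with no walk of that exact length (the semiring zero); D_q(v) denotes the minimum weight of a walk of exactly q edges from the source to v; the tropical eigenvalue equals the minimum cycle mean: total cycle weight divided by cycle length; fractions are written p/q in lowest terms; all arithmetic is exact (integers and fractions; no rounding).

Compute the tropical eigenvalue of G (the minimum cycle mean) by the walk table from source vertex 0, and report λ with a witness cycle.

q=0: [0, ∞, ∞, ∞, ∞]
q=1: [18, ∞, ∞, 19, 3]
q=2: [12, -1, ∞, 14, 20]
q=3: [14, 12, -7, -3, 15]
q=4: [4, -10, 6, -1, -2]
q=5: [5, -6, -16, -12, 0]
Optimal cycle mean attained by: cycle 1->2->1, total (-6) + (-3), length 2.
Answer: λ = -9/2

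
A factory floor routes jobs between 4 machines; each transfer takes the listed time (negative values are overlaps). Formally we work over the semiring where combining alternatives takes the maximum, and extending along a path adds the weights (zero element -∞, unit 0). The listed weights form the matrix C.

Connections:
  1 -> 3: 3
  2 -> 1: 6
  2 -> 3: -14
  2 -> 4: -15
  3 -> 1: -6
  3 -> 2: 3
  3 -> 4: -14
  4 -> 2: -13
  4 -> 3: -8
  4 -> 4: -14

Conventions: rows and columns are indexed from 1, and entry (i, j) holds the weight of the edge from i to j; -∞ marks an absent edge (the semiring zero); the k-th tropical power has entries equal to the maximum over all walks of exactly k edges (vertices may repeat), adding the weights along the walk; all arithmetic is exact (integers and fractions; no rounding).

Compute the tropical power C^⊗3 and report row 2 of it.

C^⊗2:
  [-3, 6, -∞, -11]
  [-20, -11, 9, -28]
  [9, -27, -3, -12]
  [-7, -5, -22, -22]
C^⊗3:
  [12, -24, 0, -9]
  [3, 12, -17, -5]
  [-9, 0, 12, -17]
  [1, -19, -4, -20]
Answer: row 2 of C^⊗3 = [3, 12, -17, -5]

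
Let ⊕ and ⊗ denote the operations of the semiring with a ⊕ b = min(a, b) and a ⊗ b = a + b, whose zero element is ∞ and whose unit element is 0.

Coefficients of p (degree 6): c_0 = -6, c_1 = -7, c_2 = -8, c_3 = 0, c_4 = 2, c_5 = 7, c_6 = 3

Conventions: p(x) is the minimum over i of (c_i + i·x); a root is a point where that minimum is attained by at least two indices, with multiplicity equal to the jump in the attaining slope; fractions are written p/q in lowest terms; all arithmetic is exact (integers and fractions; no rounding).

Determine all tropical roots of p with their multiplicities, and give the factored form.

hull edge (i=0, c=-6) to (i=2, c=-8): slope -1, span 2
hull edge (i=2, c=-8) to (i=6, c=3): slope 11/4, span 4
Factored form: p(x) = 3 ⊗ (x ⊕ (-11/4)) ⊗ (x ⊕ (-11/4)) ⊗ (x ⊕ (-11/4)) ⊗ (x ⊕ (-11/4)) ⊗ (x ⊕ 1) ⊗ (x ⊕ 1)
Answer: roots = -11/4 (mult 4), 1 (mult 2)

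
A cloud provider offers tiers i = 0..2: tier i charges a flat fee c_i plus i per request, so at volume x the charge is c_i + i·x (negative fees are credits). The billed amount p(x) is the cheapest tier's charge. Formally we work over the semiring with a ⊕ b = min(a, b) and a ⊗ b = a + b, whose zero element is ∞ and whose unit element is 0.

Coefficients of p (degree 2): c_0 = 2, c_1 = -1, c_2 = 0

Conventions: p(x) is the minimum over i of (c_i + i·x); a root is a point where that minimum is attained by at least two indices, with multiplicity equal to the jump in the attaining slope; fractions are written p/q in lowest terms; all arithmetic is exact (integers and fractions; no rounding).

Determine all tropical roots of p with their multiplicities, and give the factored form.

hull edge (i=0, c=2) to (i=1, c=-1): slope -3, span 1
hull edge (i=1, c=-1) to (i=2, c=0): slope 1, span 1
Factored form: p(x) = 0 ⊗ (x ⊕ (-1)) ⊗ (x ⊕ 3)
Answer: roots = -1 (mult 1), 3 (mult 1)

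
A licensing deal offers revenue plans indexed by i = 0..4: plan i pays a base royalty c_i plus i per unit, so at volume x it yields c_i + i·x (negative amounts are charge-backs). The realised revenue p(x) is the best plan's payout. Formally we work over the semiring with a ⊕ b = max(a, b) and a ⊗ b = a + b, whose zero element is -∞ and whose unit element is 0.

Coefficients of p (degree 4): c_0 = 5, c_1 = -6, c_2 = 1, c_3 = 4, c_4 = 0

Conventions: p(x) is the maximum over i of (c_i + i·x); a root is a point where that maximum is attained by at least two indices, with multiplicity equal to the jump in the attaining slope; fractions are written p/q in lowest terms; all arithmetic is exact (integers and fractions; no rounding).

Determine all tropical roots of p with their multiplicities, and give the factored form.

hull edge (i=0, c=5) to (i=3, c=4): slope -1/3, span 3
hull edge (i=3, c=4) to (i=4, c=0): slope -4, span 1
Factored form: p(x) = 0 ⊗ (x ⊕ 1/3) ⊗ (x ⊕ 1/3) ⊗ (x ⊕ 1/3) ⊗ (x ⊕ 4)
Answer: roots = 1/3 (mult 3), 4 (mult 1)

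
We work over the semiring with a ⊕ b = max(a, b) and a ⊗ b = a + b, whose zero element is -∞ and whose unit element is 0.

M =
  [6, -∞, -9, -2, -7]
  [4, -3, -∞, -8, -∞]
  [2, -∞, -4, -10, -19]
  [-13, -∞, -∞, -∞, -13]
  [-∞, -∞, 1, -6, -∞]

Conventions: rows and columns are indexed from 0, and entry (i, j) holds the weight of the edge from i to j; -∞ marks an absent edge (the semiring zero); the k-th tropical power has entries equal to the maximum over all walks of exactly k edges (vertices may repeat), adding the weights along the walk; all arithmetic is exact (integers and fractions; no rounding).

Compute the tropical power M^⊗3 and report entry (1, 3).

M^⊗2:
  [12, -∞, -3, 4, -1]
  [10, -6, -5, 2, -3]
  [8, -∞, -7, 0, -5]
  [-7, -∞, -12, -15, -20]
  [3, -∞, -3, -9, -18]
M^⊗3:
  [18, -∞, 3, 10, 5]
  [16, -9, 1, 8, 3]
  [14, -∞, -1, 6, 1]
  [-1, -∞, -16, -9, -14]
  [9, -∞, -6, 1, -4]
Key observation: the optimum is the walk 1->0->0->3, with weight 4 + 6 + (-2) = 8.
Optimal value attained by: walk 1->0->0->3.
Answer: (M^⊗3)[1][3] = 8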